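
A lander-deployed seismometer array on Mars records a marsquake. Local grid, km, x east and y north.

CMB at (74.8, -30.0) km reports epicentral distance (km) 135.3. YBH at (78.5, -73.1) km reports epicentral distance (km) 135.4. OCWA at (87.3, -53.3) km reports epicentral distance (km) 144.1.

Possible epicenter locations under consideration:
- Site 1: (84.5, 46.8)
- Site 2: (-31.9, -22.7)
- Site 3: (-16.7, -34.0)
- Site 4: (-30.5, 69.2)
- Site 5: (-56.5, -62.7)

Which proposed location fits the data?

Site 5

For each candidate, compare |candidate − station| to the reported distance:
Site 1: residuals CMB 57.9, YBH 15.3, OCWA 44.0 → max 57.9 km
Site 2: residuals CMB 28.4, YBH 14.0, OCWA 21.0 → max 28.4 km
Site 3: residuals CMB 43.7, YBH 32.5, OCWA 38.3 → max 43.7 km
Site 4: residuals CMB 9.4, YBH 43.8, OCWA 25.9 → max 43.8 km
Site 5: residuals CMB 0.0, YBH 0.0, OCWA 0.0 → max 0.0 km
Only Site 5 has all residuals ≈ 0.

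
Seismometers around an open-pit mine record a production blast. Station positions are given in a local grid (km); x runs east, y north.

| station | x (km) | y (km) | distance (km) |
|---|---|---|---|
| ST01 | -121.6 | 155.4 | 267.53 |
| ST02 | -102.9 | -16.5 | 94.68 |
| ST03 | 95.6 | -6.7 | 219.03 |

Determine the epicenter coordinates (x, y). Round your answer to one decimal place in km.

x ≈ -97.0 km, y ≈ -111.0 km

Circle about each station: (x + 121.6)² + (y − 155.4)² = 267.53²; (x + 102.9)² + (y + 16.5)² = 94.68²; (x − 95.6)² + (y + 6.7)² = 219.03².
Subtracting pairs of circle equations eliminates x²+y² and gives linear equations (the radical axes):
37.4 x − 343.8 y = 34532.94
434.4 x − 324.2 y = -6153.31
Solving the 2×2 system: x ≈ -97.0, y ≈ -111.0 km.
Check against ST01 (with the unrounded x, y): √((x + 121.6)²+(y − 155.4)²) = 267.53 ≈ 267.53 km. ✓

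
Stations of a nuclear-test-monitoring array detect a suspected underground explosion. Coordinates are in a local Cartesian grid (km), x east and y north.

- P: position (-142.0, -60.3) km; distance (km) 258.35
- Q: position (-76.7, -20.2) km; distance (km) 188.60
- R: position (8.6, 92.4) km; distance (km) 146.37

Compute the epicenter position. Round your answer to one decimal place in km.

Circle about each station: (x + 142.0)² + (y + 60.3)² = 258.35²; (x + 76.7)² + (y + 20.2)² = 188.60²; (x − 8.6)² + (y − 92.4)² = 146.37².
Subtracting pairs of circle equations eliminates x²+y² and gives linear equations (the radical axes):
130.6 x + 80.2 y = 13665.60
301.2 x + 305.4 y = 30132.18
Solving the 2×2 system: x ≈ 111.7, y ≈ -11.5 km.
Check against P (with the unrounded x, y): √((x + 142.0)²+(y + 60.3)²) = 258.35 ≈ 258.35 km. ✓

(111.7, -11.5)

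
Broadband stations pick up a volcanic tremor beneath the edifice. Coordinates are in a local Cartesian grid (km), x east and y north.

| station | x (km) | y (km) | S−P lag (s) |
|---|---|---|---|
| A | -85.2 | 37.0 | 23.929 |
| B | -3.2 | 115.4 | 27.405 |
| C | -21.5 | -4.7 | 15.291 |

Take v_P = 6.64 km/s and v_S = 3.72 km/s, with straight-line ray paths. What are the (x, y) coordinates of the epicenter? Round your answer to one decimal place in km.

(55.0, -109.0)

Distance from S−P lag: d = Δt · v_P v_S / (v_P − v_S) = Δt · (6.64·3.72)/(6.64−3.72) ≈ 8.4592·Δt.
So d_A = 202.42, d_B = 231.82, d_C = 129.35 km.
Circle about each station: (x + 85.2)² + (y − 37.0)² = 202.42²; (x + 3.2)² + (y − 115.4)² = 231.82²; (x + 21.5)² + (y + 4.7)² = 129.35².
Subtracting pairs of circle equations eliminates x²+y² and gives linear equations (the radical axes):
164.0 x + 156.8 y = -8067.30
127.4 x − 83.4 y = 16098.73
Solving the 2×2 system: x ≈ 55.0, y ≈ -109.0 km.
Check against A (with the unrounded x, y): √((x + 85.2)²+(y − 37.0)²) = 202.42 ≈ 202.42 km. ✓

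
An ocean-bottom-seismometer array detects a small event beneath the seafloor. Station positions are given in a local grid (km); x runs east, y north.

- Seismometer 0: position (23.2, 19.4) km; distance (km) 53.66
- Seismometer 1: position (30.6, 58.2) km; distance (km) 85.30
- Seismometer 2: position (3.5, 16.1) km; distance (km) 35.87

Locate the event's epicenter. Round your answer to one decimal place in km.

(-22.7, -8.4)

Circle about each station: (x − 23.2)² + (y − 19.4)² = 53.66²; (x − 30.6)² + (y − 58.2)² = 85.30²; (x − 3.5)² + (y − 16.1)² = 35.87².
Subtracting pairs of circle equations eliminates x²+y² and gives linear equations (the radical axes):
14.8 x + 77.6 y = -987.69
-39.4 x − 6.6 y = 949.60
Solving the 2×2 system: x ≈ -22.7, y ≈ -8.4 km.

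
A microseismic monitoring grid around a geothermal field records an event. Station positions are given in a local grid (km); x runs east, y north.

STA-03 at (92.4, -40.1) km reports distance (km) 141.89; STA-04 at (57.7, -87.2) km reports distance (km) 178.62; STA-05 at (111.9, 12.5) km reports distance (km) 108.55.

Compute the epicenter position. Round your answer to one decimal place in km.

(36.0, 90.1)

Circle about each station: (x − 92.4)² + (y + 40.1)² = 141.89²; (x − 57.7)² + (y + 87.2)² = 178.62²; (x − 111.9)² + (y − 12.5)² = 108.55².
Subtracting the STA-03 equation from the STA-04 and STA-05 equations removes the quadratic terms:
-69.4 x − 94.2 y = -10984.97
39.0 x + 105.2 y = 10881.76
Solving the 2×2 system: x ≈ 36.0, y ≈ 90.1 km.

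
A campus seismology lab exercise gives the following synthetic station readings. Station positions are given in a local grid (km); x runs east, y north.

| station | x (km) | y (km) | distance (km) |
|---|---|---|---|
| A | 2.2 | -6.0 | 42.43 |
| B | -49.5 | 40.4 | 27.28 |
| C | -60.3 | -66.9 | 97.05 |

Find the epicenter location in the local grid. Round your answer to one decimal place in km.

Circle about each station: (x − 2.2)² + (y + 6.0)² = 42.43²; (x + 49.5)² + (y − 40.4)² = 27.28²; (x + 60.3)² + (y + 66.9)² = 97.05².
Subtracting pairs of circle equations eliminates x²+y² and gives linear equations (the radical axes):
-103.4 x + 92.8 y = 5097.68
-125.0 x − 121.8 y = 452.46
Solving the 2×2 system: x ≈ -27.4, y ≈ 24.4 km.
Check against A (with the unrounded x, y): √((x − 2.2)²+(y + 6.0)²) = 42.43 ≈ 42.43 km. ✓

x ≈ -27.4 km, y ≈ 24.4 km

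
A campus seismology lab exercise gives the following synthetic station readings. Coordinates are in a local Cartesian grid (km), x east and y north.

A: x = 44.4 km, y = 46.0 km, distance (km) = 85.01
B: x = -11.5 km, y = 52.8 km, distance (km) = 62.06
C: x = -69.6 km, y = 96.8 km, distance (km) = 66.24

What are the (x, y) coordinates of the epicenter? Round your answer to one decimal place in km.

Circle about each station: (x − 44.4)² + (y − 46.0)² = 85.01²; (x + 11.5)² + (y − 52.8)² = 62.06²; (x + 69.6)² + (y − 96.8)² = 66.24².
Subtracting the A equation from the B and C equations removes the quadratic terms:
-111.8 x + 13.6 y = 2207.99
-228.0 x + 101.6 y = 12966.00
Solving the 2×2 system: x ≈ -5.8, y ≈ 114.6 km.
Check against A (with the unrounded x, y): √((x − 44.4)²+(y − 46.0)²) = 84.99 ≈ 85.01 km. ✓

x ≈ -5.8 km, y ≈ 114.6 km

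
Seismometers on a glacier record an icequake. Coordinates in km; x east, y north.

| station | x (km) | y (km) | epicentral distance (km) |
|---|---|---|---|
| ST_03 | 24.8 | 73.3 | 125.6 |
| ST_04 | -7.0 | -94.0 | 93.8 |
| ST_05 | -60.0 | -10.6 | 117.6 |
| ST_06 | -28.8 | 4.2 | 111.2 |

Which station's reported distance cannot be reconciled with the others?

Solve using three stations at a time. Using ST_03, ST_04, ST_06 (subtract circle equations pairwise → linear system) gives (x, y) ≈ (71.8, -43.2).
Distances from that point to each station vs reported:
  ST_03: calculated 125.6 vs reported 125.6 → residual 0.0 km
  ST_04: calculated 93.8 vs reported 93.8 → residual 0.0 km
  ST_05: calculated 135.7 vs reported 117.6 → residual 18.1 km
  ST_06: calculated 111.2 vs reported 111.2 → residual 0.0 km
ST_03, ST_04, ST_06 are mutually consistent (residuals ≈ 0); ST_05 is off by 18.1 km.

ST_05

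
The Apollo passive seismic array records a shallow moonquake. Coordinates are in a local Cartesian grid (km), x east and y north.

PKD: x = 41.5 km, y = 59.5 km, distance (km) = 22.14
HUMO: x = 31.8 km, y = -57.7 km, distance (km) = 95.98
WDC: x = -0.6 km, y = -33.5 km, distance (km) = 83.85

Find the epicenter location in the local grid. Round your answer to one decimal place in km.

Circle about each station: (x − 41.5)² + (y − 59.5)² = 22.14²; (x − 31.8)² + (y + 57.7)² = 95.98²; (x + 0.6)² + (y + 33.5)² = 83.85².
Subtracting pairs of circle equations eliminates x²+y² and gives linear equations (the radical axes):
-19.4 x − 234.4 y = -9643.95
-84.2 x − 186.0 y = -10680.53
Solving the 2×2 system: x ≈ 44.0, y ≈ 37.5 km.
Check against PKD (with the unrounded x, y): √((x − 41.5)²+(y − 59.5)²) = 22.14 ≈ 22.14 km. ✓

(44.0, 37.5)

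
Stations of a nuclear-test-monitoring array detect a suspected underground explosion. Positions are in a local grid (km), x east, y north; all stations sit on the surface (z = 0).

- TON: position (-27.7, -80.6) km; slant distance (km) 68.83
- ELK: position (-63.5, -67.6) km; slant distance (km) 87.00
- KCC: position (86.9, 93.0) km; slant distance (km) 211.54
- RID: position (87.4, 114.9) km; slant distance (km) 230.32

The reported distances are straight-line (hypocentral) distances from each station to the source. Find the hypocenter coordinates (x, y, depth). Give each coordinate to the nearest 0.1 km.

Each station gives a sphere (x−x_i)² + (y−y_i)² + z² = d_i² (stations at z=0).
Subtracting the TON sphere from ELK and KCC: z² cancels, leaving linear equations in x and y:
-71.6 x + 26.0 y = -1493.07
229.2 x + 347.2 y = -31074.64
Solving: x ≈ -9.395, y ≈ -83.299 km (keep extra digits for the depth step; rounded: -9.4, -83.3).
Then from the TON sphere: z² = 68.83² − (x + 27.7)² − (y + 80.6)² with x = -9.395, y = -83.299, so z ≈ 66.296 ≈ 66.3 km.
Check against RID (with the unrounded solution): distance 230.32 ≈ 230.32 km. ✓

x ≈ -9.4 km, y ≈ -83.3 km, depth ≈ 66.3 km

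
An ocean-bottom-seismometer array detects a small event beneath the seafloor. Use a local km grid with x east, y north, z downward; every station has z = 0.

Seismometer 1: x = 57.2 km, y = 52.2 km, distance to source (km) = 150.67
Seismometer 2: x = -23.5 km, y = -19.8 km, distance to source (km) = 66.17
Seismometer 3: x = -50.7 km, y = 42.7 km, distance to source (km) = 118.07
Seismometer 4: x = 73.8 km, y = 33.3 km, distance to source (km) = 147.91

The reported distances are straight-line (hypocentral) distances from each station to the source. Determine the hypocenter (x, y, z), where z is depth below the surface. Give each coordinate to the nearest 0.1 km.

(-27.8, -61.0, 51.6)

Each station gives a sphere (x−x_i)² + (y−y_i)² + z² = d_i² (stations at z=0).
Subtracting the Seismometer 1 sphere from Seismometer 2 and Seismometer 3: z² cancels, leaving linear equations in x and y:
-161.4 x − 144.0 y = 13270.59
-215.8 x − 19.0 y = 7158.02
Solving: x ≈ -27.799, y ≈ -60.999 km (keep extra digits for the depth step; rounded: -27.8, -61.0).
Then from the Seismometer 1 sphere: z² = 150.67² − (x − 57.2)² − (y − 52.2)² with x = -27.799, y = -60.999, so z ≈ 51.600 ≈ 51.6 km.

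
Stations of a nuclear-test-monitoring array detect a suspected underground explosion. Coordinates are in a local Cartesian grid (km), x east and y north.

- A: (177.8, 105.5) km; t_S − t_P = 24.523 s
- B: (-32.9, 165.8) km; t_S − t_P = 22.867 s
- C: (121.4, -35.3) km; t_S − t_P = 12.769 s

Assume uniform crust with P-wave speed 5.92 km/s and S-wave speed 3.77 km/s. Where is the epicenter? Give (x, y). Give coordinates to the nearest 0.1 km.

x ≈ -6.5 km, y ≈ -70.1 km

Distance from S−P lag: d = Δt · v_P v_S / (v_P − v_S) = Δt · (5.92·3.77)/(5.92−3.77) ≈ 10.3807·Δt.
So d_A = 254.56, d_B = 237.37, d_C = 132.55 km.
Circle about each station: (x − 177.8)² + (y − 105.5)² = 254.56²; (x + 32.9)² + (y − 165.8)² = 237.37²; (x − 121.4)² + (y + 35.3)² = 132.55².
Subtracting pairs of circle equations eliminates x²+y² and gives linear equations (the radical axes):
-421.4 x + 120.6 y = -5714.76
-112.8 x − 281.6 y = 20472.25
Solving the 2×2 system: x ≈ -6.5, y ≈ -70.1 km.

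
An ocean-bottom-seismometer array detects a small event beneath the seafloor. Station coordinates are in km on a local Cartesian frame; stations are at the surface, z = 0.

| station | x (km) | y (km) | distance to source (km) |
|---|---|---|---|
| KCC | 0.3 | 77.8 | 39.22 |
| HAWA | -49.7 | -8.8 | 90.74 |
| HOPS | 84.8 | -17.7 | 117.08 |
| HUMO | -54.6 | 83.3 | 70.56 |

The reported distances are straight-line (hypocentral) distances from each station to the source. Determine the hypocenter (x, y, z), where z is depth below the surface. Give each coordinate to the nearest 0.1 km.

Each station gives a sphere (x−x_i)² + (y−y_i)² + z² = d_i² (stations at z=0).
Subtracting the KCC sphere from HAWA and HOPS: z² cancels, leaving linear equations in x and y:
-100.0 x − 173.2 y = -10200.94
169.0 x − 191.0 y = -10718.12
Solving: x ≈ 1.902, y ≈ 57.799 km (keep extra digits for the depth step; rounded: 1.9, 57.8).
Then from the KCC sphere: z² = 39.22² − (x − 0.3)² − (y − 77.8)² with x = 1.902, y = 57.799, so z ≈ 33.699 ≈ 33.7 km.

x ≈ 1.9 km, y ≈ 57.8 km, depth ≈ 33.7 km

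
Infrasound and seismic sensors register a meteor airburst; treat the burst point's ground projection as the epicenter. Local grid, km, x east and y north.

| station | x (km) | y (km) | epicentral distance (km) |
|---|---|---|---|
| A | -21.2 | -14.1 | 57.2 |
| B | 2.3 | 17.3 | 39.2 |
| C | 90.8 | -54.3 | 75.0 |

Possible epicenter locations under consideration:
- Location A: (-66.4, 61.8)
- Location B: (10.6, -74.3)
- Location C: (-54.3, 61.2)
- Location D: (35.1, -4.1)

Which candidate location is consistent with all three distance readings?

For each candidate, compare |candidate − station| to the reported distance:
Location A: residuals A 31.1, B 42.7, C 120.4 → max 120.4 km
Location B: residuals A 10.9, B 52.8, C 7.7 → max 52.8 km
Location C: residuals A 25.1, B 32.4, C 110.5 → max 110.5 km
Location D: residuals A 0.0, B 0.0, C 0.0 → max 0.0 km
Only Location D has all residuals ≈ 0.

Location D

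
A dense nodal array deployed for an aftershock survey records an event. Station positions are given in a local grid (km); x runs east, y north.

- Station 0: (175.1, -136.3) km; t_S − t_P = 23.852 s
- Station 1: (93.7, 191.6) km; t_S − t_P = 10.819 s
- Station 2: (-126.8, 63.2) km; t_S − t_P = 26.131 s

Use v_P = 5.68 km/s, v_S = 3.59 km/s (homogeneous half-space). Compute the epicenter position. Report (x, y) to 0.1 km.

Distance from S−P lag: d = Δt · v_P v_S / (v_P − v_S) = Δt · (5.68·3.59)/(5.68−3.59) ≈ 9.7566·Δt.
So d_Station 0 = 232.71, d_Station 1 = 105.56, d_Station 2 = 254.95 km.
Circle about each station: (x − 175.1)² + (y + 136.3)² = 232.71²; (x − 93.7)² + (y − 191.6)² = 105.56²; (x + 126.8)² + (y − 63.2)² = 254.95².
Subtracting pairs of circle equations eliminates x²+y² and gives linear equations (the radical axes):
-162.8 x + 655.8 y = 39263.58
-603.8 x + 399.0 y = -40010.78
Solving the 2×2 system: x ≈ 126.6, y ≈ 91.3 km.

x ≈ 126.6 km, y ≈ 91.3 km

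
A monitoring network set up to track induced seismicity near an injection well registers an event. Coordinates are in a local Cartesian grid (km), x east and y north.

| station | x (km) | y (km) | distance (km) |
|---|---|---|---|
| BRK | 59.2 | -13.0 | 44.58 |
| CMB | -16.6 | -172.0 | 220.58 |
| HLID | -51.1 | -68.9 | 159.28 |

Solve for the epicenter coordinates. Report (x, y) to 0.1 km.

x ≈ 74.7 km, y ≈ 28.8 km

Circle about each station: (x − 59.2)² + (y + 13.0)² = 44.58²; (x + 16.6)² + (y + 172.0)² = 220.58²; (x + 51.1)² + (y + 68.9)² = 159.28².
Subtracting pairs of circle equations eliminates x²+y² and gives linear equations (the radical axes):
-151.6 x − 318.0 y = -20482.24
-220.6 x − 111.8 y = -19697.96
Solving the 2×2 system: x ≈ 74.7, y ≈ 28.8 km.
Check against BRK (with the unrounded x, y): √((x − 59.2)²+(y + 13.0)²) = 44.58 ≈ 44.58 km. ✓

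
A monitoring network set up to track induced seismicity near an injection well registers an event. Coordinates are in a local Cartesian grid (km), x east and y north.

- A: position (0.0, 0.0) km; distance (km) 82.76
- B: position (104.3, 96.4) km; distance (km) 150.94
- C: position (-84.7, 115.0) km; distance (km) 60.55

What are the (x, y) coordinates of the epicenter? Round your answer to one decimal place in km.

Circle about each station: x² + y² = 82.76²; (x − 104.3)² + (y − 96.4)² = 150.94²; (x + 84.7)² + (y − 115.0)² = 60.55².
Subtracting the A equation from the B and C equations removes the quadratic terms:
208.6 x + 192.8 y = 4237.78
-169.4 x + 230.0 y = 23582.01
Solving the 2×2 system: x ≈ -44.3, y ≈ 69.9 km.
Check against A (with the unrounded x, y): √(x²+y²) = 82.76 ≈ 82.76 km. ✓

-44.3 km east, 69.9 km north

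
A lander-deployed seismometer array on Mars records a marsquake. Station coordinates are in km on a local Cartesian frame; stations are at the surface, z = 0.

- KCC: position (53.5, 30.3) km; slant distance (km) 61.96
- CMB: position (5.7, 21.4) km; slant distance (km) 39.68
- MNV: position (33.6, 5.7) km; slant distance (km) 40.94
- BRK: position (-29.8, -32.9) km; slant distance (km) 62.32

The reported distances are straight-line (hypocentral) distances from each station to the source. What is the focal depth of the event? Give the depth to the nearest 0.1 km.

Each station gives a sphere (x−x_i)² + (y−y_i)² + z² = d_i² (stations at z=0).
Subtracting the KCC sphere from CMB and MNV: z² cancels, leaving linear equations in x and y:
-95.6 x − 17.8 y = -1025.35
-39.8 x − 49.2 y = -455.93
Solving: x ≈ 10.596, y ≈ 0.695 km (keep extra digits for the depth step; rounded: 10.6, 0.7).
Then from the KCC sphere: z² = 61.96² − (x − 53.5)² − (y − 30.3)² with x = 10.596, y = 0.695, so z ≈ 33.494 ≈ 33.5 km.

depth ≈ 33.5 km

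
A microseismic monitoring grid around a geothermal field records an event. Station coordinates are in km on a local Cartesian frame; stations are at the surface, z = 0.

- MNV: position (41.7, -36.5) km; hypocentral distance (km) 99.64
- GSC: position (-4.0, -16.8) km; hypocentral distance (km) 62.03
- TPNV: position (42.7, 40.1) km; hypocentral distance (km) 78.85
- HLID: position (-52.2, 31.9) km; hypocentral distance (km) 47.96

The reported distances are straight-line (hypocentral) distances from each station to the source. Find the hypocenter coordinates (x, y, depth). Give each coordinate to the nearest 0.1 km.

x ≈ -24.6 km, y ≈ 26.9 km, depth ≈ 38.9 km

Each station gives a sphere (x−x_i)² + (y−y_i)² + z² = d_i² (stations at z=0).
Subtracting the MNV sphere from GSC and TPNV: z² cancels, leaving linear equations in x and y:
-91.4 x + 39.4 y = 3307.51
2.0 x + 153.2 y = 4070.97
Solving: x ≈ -24.594, y ≈ 26.894 km (keep extra digits for the depth step; rounded: -24.6, 26.9).
Then from the MNV sphere: z² = 99.64² − (x − 41.7)² − (y + 36.5)² with x = -24.594, y = 26.894, so z ≈ 38.916 ≈ 38.9 km.
Check against HLID (with the unrounded solution): distance 47.98 ≈ 47.96 km. ✓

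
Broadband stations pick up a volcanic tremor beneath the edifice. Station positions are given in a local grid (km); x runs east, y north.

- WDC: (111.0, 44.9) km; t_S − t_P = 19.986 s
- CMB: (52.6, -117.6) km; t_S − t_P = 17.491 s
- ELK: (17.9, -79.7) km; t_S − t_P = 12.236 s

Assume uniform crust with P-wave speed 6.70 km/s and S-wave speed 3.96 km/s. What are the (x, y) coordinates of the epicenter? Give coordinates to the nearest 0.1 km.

(-75.5, -6.8)

Distance from S−P lag: d = Δt · v_P v_S / (v_P − v_S) = Δt · (6.70·3.96)/(6.70−3.96) ≈ 9.6832·Δt.
So d_WDC = 193.53, d_CMB = 169.37, d_ELK = 118.48 km.
Circle about each station: (x − 111.0)² + (y − 44.9)² = 193.53²; (x − 52.6)² + (y + 117.6)² = 169.37²; (x − 17.9)² + (y + 79.7)² = 118.48².
Subtracting pairs of circle equations eliminates x²+y² and gives linear equations (the radical axes):
-116.8 x − 325.0 y = 11027.17
-186.2 x − 249.2 y = 15751.84
Solving the 2×2 system: x ≈ -75.5, y ≈ -6.8 km.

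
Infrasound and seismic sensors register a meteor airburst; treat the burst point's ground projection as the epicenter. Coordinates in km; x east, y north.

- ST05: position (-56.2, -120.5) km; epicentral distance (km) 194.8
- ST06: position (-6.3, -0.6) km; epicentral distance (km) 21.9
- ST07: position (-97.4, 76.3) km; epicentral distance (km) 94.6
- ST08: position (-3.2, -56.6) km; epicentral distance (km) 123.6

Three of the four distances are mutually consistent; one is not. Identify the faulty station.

Solve using three stations at a time. Using ST05, ST07, ST08 (subtract circle equations pairwise → linear system) gives (x, y) ≈ (-3.3, 67.0).
Distances from that point to each station vs reported:
  ST05: calculated 194.8 vs reported 194.8 → residual 0.0 km
  ST06: calculated 67.6 vs reported 21.9 → residual 45.7 km
  ST07: calculated 94.5 vs reported 94.6 → residual 0.1 km
  ST08: calculated 123.6 vs reported 123.6 → residual 0.0 km
ST05, ST07, ST08 are mutually consistent (residuals ≈ 0); ST06 is off by 45.7 km.

ST06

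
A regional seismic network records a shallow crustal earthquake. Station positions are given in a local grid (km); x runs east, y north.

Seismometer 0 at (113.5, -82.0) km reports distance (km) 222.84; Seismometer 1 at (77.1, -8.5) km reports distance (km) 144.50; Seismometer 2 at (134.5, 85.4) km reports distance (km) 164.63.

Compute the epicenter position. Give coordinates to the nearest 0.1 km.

Circle about each station: (x − 113.5)² + (y + 82.0)² = 222.84²; (x − 77.1)² + (y + 8.5)² = 144.50²; (x − 134.5)² + (y − 85.4)² = 164.63².
Subtracting the Seismometer 0 equation from the Seismometer 1 and Seismometer 2 equations removes the quadratic terms:
-72.8 x + 147.0 y = 15187.83
42.0 x + 334.8 y = 28331.79
Solving the 2×2 system: x ≈ -30.1, y ≈ 88.4 km.

x ≈ -30.1 km, y ≈ 88.4 km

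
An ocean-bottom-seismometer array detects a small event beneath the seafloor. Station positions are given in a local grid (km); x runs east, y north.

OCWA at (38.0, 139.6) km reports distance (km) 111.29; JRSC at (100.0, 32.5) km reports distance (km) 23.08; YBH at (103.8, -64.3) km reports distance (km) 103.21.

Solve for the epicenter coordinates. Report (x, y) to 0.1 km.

(77.1, 35.4)

Circle about each station: (x − 38.0)² + (y − 139.6)² = 111.29²; (x − 100.0)² + (y − 32.5)² = 23.08²; (x − 103.8)² + (y + 64.3)² = 103.21².
Subtracting the OCWA equation from the JRSC and YBH equations removes the quadratic terms:
124.0 x − 214.2 y = 1976.87
131.6 x − 407.8 y = -4290.07
Solving the 2×2 system: x ≈ 77.1, y ≈ 35.4 km.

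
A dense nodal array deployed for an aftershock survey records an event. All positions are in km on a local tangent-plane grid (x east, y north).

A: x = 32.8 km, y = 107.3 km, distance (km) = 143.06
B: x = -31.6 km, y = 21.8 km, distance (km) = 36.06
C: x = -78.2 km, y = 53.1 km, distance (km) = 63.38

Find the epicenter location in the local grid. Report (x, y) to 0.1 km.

-54.8 km east, -5.8 km north

Circle about each station: (x − 32.8)² + (y − 107.3)² = 143.06²; (x + 31.6)² + (y − 21.8)² = 36.06²; (x + 78.2)² + (y − 53.1)² = 63.38².
Subtracting the A equation from the B and C equations removes the quadratic terms:
-128.8 x − 171.0 y = 8050.51
-222.0 x − 108.4 y = 12794.86
Solving the 2×2 system: x ≈ -54.8, y ≈ -5.8 km.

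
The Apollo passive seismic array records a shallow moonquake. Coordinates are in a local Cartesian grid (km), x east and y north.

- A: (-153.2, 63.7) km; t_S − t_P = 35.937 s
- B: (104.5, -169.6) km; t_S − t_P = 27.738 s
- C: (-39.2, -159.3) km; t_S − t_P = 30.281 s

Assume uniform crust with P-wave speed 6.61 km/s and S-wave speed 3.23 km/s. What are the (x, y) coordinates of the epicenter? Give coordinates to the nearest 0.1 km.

x ≈ 65.0 km, y ≈ 1.1 km

Distance from S−P lag: d = Δt · v_P v_S / (v_P − v_S) = Δt · (6.61·3.23)/(6.61−3.23) ≈ 6.3167·Δt.
So d_A = 227.00, d_B = 175.21, d_C = 191.27 km.
Circle about each station: (x + 153.2)² + (y − 63.7)² = 227.00²; (x − 104.5)² + (y + 169.6)² = 175.21²; (x + 39.2)² + (y + 159.3)² = 191.27².
Subtracting the A equation from the B and C equations removes the quadratic terms:
515.4 x − 466.6 y = 32986.94
228.0 x − 446.0 y = 14329.99
Solving the 2×2 system: x ≈ 65.0, y ≈ 1.1 km.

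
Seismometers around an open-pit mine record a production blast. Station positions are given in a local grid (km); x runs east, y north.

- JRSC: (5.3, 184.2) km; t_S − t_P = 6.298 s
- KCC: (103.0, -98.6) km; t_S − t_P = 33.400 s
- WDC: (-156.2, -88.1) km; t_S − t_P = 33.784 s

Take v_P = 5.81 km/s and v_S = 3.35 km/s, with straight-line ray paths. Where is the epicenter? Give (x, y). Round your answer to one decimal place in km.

Distance from S−P lag: d = Δt · v_P v_S / (v_P − v_S) = Δt · (5.81·3.35)/(5.81−3.35) ≈ 7.9120·Δt.
So d_JRSC = 49.83, d_KCC = 264.26, d_WDC = 267.30 km.
Circle about each station: (x − 5.3)² + (y − 184.2)² = 49.83²; (x − 103.0)² + (y + 98.6)² = 264.26²; (x + 156.2)² + (y + 88.1)² = 267.30².
Subtracting the JRSC equation from the KCC and WDC equations removes the quadratic terms:
195.4 x − 565.6 y = -80977.09
-323.0 x − 544.6 y = -70763.94
Solving the 2×2 system: x ≈ -14.1, y ≈ 138.3 km.

x ≈ -14.1 km, y ≈ 138.3 km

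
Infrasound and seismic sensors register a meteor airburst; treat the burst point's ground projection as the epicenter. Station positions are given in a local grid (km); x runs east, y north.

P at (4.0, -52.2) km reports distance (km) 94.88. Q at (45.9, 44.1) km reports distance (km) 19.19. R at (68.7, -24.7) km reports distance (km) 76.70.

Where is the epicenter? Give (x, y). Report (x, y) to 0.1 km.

27.2 km east, 39.8 km north

Circle about each station: (x − 4.0)² + (y + 52.2)² = 94.88²; (x − 45.9)² + (y − 44.1)² = 19.19²; (x − 68.7)² + (y + 24.7)² = 76.70².
Subtracting the P equation from the Q and R equations removes the quadratic terms:
83.8 x + 192.6 y = 9944.74
129.4 x + 55.0 y = 5708.26
Solving the 2×2 system: x ≈ 27.2, y ≈ 39.8 km.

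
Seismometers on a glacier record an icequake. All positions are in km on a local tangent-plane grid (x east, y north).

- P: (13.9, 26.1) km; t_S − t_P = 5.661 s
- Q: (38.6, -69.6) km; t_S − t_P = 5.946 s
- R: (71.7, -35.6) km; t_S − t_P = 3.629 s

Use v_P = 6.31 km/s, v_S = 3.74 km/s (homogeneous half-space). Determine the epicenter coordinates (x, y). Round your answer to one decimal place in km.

Distance from S−P lag: d = Δt · v_P v_S / (v_P − v_S) = Δt · (6.31·3.74)/(6.31−3.74) ≈ 9.1826·Δt.
So d_P = 51.98, d_Q = 54.60, d_R = 33.32 km.
Circle about each station: (x − 13.9)² + (y − 26.1)² = 51.98²; (x − 38.6)² + (y + 69.6)² = 54.60²; (x − 71.7)² + (y + 35.6)² = 33.32².
Subtracting pairs of circle equations eliminates x²+y² and gives linear equations (the radical axes):
49.4 x − 191.4 y = 5180.46
115.6 x − 123.4 y = 7125.53
Solving the 2×2 system: x ≈ 45.2, y ≈ -15.4 km.

45.2 km east, -15.4 km north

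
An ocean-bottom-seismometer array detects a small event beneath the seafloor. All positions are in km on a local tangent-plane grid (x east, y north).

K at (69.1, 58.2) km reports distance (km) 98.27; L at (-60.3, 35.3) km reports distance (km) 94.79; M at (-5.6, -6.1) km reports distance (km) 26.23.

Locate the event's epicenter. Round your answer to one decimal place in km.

x ≈ 14.2 km, y ≈ -23.3 km

Circle about each station: (x − 69.1)² + (y − 58.2)² = 98.27²; (x + 60.3)² + (y − 35.3)² = 94.79²; (x + 5.6)² + (y + 6.1)² = 26.23².
Subtracting pairs of circle equations eliminates x²+y² and gives linear equations (the radical axes):
-258.8 x − 45.8 y = -2608.02
-149.4 x − 128.6 y = 875.50
Solving the 2×2 system: x ≈ 14.2, y ≈ -23.3 km.
Check against K (with the unrounded x, y): √((x − 69.1)²+(y − 58.2)²) = 98.27 ≈ 98.27 km. ✓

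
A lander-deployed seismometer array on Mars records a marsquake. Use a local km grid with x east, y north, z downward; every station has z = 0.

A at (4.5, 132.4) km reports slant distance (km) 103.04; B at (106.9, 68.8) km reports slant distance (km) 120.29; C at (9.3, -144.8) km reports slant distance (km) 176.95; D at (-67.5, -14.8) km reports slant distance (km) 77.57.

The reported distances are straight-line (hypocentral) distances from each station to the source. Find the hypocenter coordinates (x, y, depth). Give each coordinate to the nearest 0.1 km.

(-6.4, 30.9, 14.0)

Each station gives a sphere (x−x_i)² + (y−y_i)² + z² = d_i² (stations at z=0).
Subtracting the A sphere from B and C: z² cancels, leaving linear equations in x and y:
204.8 x − 127.2 y = -5241.40
9.6 x − 554.4 y = -17190.54
Solving: x ≈ -6.403, y ≈ 30.897 km (keep extra digits for the depth step; rounded: -6.4, 30.9).
Then from the A sphere: z² = 103.04² − (x − 4.5)² − (y − 132.4)² with x = -6.403, y = 30.897, so z ≈ 13.982 ≈ 14.0 km.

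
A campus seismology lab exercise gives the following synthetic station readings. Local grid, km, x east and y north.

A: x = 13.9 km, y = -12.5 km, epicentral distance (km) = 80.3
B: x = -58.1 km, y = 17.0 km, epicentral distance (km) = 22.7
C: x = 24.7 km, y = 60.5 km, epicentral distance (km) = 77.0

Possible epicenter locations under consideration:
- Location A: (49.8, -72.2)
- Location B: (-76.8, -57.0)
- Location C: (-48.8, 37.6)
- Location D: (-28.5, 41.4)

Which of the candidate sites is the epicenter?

For each candidate, compare |candidate − station| to the reported distance:
Location A: residuals A 10.6, B 117.3, C 58.1 → max 117.3 km
Location B: residuals A 20.7, B 53.6, C 78.3 → max 78.3 km
Location C: residuals A 0.0, B 0.1, C 0.0 → max 0.1 km
Location D: residuals A 11.7, B 15.7, C 20.5 → max 20.5 km
Only Location C has all residuals ≈ 0.

Location C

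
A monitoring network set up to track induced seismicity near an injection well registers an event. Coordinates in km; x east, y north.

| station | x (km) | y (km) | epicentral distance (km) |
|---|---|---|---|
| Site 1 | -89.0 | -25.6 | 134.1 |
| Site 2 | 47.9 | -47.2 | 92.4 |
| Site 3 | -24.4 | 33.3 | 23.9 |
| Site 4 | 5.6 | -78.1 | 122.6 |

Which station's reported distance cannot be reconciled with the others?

Solve using three stations at a time. Using Site 1, Site 2, Site 4 (subtract circle equations pairwise → linear system) gives (x, y) ≈ (26.4, 42.8).
Distances from that point to each station vs reported:
  Site 1: calculated 134.2 vs reported 134.1 → residual 0.1 km
  Site 2: calculated 92.6 vs reported 92.4 → residual 0.2 km
  Site 3: calculated 51.7 vs reported 23.9 → residual 27.8 km
  Site 4: calculated 122.7 vs reported 122.6 → residual 0.1 km
Site 1, Site 2, Site 4 are mutually consistent (residuals ≈ 0); Site 3 is off by 27.8 km.

Site 3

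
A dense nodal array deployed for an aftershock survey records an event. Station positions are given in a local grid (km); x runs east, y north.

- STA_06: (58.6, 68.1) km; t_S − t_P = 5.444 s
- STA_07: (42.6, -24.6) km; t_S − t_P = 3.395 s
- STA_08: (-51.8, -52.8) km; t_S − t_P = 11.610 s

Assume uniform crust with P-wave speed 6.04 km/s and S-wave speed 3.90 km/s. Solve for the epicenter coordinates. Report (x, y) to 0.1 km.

Distance from S−P lag: d = Δt · v_P v_S / (v_P − v_S) = Δt · (6.04·3.90)/(6.04−3.90) ≈ 11.0075·Δt.
So d_STA_06 = 59.92, d_STA_07 = 37.37, d_STA_08 = 127.80 km.
Circle about each station: (x − 58.6)² + (y − 68.1)² = 59.92²; (x − 42.6)² + (y + 24.6)² = 37.37²; (x + 51.8)² + (y + 52.8)² = 127.80².
Subtracting the STA_06 equation from the STA_07 and STA_08 equations removes the quadratic terms:
-32.0 x − 185.4 y = -3457.76
-220.8 x − 241.8 y = -15342.92
Solving the 2×2 system: x ≈ 60.5, y ≈ 8.2 km.

(60.5, 8.2)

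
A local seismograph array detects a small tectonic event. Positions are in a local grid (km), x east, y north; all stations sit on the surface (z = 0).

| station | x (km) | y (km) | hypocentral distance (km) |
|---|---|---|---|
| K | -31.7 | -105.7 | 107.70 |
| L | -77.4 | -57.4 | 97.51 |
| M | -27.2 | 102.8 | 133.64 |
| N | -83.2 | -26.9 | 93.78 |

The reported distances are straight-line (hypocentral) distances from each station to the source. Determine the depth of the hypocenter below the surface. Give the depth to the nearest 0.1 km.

56.6 km

Each station gives a sphere (x−x_i)² + (y−y_i)² + z² = d_i² (stations at z=0).
Subtracting the K sphere from L and M: z² cancels, leaving linear equations in x and y:
-91.4 x + 96.6 y = -800.77
9.0 x + 417.0 y = -7130.06
Solving: x ≈ -9.102, y ≈ -16.902 km (keep extra digits for the depth step; rounded: -9.1, -16.9).
Then from the K sphere: z² = 107.70² − (x + 31.7)² − (y + 105.7)² with x = -9.102, y = -16.902, so z ≈ 56.600 ≈ 56.6 km.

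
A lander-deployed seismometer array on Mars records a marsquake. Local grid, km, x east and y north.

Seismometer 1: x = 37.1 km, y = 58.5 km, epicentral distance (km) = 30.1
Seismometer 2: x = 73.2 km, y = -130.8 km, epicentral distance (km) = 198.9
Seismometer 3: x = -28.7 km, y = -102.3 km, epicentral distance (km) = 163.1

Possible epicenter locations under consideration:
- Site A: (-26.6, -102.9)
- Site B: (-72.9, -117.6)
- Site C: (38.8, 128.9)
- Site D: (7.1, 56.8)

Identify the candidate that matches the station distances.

Site D

For each candidate, compare |candidate − station| to the reported distance:
Site A: residuals Seismometer 1 143.4, Seismometer 2 95.3, Seismometer 3 160.9 → max 160.9 km
Site B: residuals Seismometer 1 177.5, Seismometer 2 52.2, Seismometer 3 116.3 → max 177.5 km
Site C: residuals Seismometer 1 40.3, Seismometer 2 63.1, Seismometer 3 77.8 → max 77.8 km
Site D: residuals Seismometer 1 0.1, Seismometer 2 0.0, Seismometer 3 0.0 → max 0.1 km
Only Site D has all residuals ≈ 0.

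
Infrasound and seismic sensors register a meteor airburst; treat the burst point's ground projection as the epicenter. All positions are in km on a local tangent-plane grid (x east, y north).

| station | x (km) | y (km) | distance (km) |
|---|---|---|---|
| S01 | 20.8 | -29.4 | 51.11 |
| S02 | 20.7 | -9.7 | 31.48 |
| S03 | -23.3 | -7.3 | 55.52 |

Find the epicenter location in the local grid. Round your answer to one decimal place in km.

Circle about each station: (x − 20.8)² + (y + 29.4)² = 51.11²; (x − 20.7)² + (y + 9.7)² = 31.48²; (x + 23.3)² + (y + 7.3)² = 55.52².
Subtracting pairs of circle equations eliminates x²+y² and gives linear equations (the radical axes):
-0.2 x + 39.4 y = 846.82
-88.2 x + 44.2 y = -1171.06
Solving the 2×2 system: x ≈ 24.1, y ≈ 21.6 km.
Check against S01 (with the unrounded x, y): √((x − 20.8)²+(y + 29.4)²) = 51.12 ≈ 51.11 km. ✓

x ≈ 24.1 km, y ≈ 21.6 km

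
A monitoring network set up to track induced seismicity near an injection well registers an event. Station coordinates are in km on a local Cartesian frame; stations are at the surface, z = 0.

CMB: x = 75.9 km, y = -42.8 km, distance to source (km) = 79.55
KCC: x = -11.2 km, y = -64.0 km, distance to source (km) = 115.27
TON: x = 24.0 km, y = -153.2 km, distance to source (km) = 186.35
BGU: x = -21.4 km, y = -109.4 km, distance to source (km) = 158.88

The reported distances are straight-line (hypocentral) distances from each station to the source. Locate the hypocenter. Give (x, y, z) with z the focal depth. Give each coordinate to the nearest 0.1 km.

(52.1, 29.6, 22.8)

Each station gives a sphere (x−x_i)² + (y−y_i)² + z² = d_i² (stations at z=0).
Subtracting the CMB sphere from KCC and TON: z² cancels, leaving linear equations in x and y:
-174.2 x − 42.4 y = -10330.18
-103.8 x − 220.8 y = -11944.53
Solving: x ≈ 52.095, y ≈ 29.607 km (keep extra digits for the depth step; rounded: 52.1, 29.6).
Then from the CMB sphere: z² = 79.55² − (x − 75.9)² − (y + 42.8)² with x = 52.095, y = 29.607, so z ≈ 22.776 ≈ 22.8 km.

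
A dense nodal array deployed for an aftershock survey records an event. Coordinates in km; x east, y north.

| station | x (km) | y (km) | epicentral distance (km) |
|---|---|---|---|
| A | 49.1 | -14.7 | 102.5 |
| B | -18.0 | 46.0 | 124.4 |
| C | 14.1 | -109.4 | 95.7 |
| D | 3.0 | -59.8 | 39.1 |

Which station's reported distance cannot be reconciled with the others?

Solve using three stations at a time. Using A, B, D (subtract circle equations pairwise → linear system) gives (x, y) ≈ (-31.8, -77.6).
Distances from that point to each station vs reported:
  A: calculated 102.5 vs reported 102.5 → residual 0.0 km
  B: calculated 124.4 vs reported 124.4 → residual 0.0 km
  C: calculated 55.8 vs reported 95.7 → residual 39.9 km
  D: calculated 39.1 vs reported 39.1 → residual 0.0 km
A, B, D are mutually consistent (residuals ≈ 0); C is off by 39.9 km.

C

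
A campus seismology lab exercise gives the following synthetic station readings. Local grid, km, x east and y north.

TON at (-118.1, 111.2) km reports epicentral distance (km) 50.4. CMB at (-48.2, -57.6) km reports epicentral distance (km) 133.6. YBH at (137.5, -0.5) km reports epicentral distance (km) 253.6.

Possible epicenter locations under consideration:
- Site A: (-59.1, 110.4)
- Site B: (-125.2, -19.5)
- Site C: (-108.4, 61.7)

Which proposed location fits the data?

Site C

For each candidate, compare |candidate − station| to the reported distance:
Site A: residuals TON 8.6, CMB 34.8, YBH 27.9 → max 34.8 km
Site B: residuals TON 80.5, CMB 47.7, YBH 9.8 → max 80.5 km
Site C: residuals TON 0.0, CMB 0.0, YBH 0.0 → max 0.0 km
Only Site C has all residuals ≈ 0.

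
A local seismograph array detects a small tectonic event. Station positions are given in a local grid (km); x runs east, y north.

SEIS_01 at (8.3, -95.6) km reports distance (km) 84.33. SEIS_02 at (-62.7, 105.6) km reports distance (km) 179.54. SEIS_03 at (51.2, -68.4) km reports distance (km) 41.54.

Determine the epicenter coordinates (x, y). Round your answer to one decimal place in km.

Circle about each station: (x − 8.3)² + (y + 95.6)² = 84.33²; (x + 62.7)² + (y − 105.6)² = 179.54²; (x − 51.2)² + (y + 68.4)² = 41.54².
Subtracting the SEIS_01 equation from the SEIS_02 and SEIS_03 equations removes the quadratic terms:
-142.0 x + 402.4 y = -19248.66
85.8 x + 54.4 y = 3477.73
Solving the 2×2 system: x ≈ 57.9, y ≈ -27.4 km.
Check against SEIS_01 (with the unrounded x, y): √((x − 8.3)²+(y + 95.6)²) = 84.33 ≈ 84.33 km. ✓

(57.9, -27.4)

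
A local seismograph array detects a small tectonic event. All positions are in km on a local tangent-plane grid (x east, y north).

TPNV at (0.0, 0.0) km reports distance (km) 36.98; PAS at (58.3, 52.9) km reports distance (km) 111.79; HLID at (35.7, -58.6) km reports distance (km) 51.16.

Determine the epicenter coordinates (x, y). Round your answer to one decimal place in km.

(-10.0, -35.6)

Circle about each station: x² + y² = 36.98²; (x − 58.3)² + (y − 52.9)² = 111.79²; (x − 35.7)² + (y + 58.6)² = 51.16².
Subtracting the TPNV equation from the PAS and HLID equations removes the quadratic terms:
116.6 x + 105.8 y = -4932.18
71.4 x − 117.2 y = 3458.62
Solving the 2×2 system: x ≈ -10.0, y ≈ -35.6 km.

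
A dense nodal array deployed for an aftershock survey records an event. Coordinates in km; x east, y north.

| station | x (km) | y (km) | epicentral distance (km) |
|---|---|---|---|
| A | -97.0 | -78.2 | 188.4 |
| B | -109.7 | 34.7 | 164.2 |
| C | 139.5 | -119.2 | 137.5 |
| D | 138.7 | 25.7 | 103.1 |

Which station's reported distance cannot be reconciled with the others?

A

Solve using three stations at a time. Using B, C, D (subtract circle equations pairwise → linear system) gives (x, y) ≈ (45.6, -18.7).
Distances from that point to each station vs reported:
  A: calculated 154.5 vs reported 188.4 → residual 33.9 km
  B: calculated 164.2 vs reported 164.2 → residual 0.0 km
  C: calculated 137.5 vs reported 137.5 → residual 0.0 km
  D: calculated 103.1 vs reported 103.1 → residual 0.0 km
B, C, D are mutually consistent (residuals ≈ 0); A is off by 33.9 km.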